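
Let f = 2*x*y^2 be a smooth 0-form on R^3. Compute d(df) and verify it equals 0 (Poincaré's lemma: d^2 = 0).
d(df) = 0

Step 1: df = sum_i (∂f/∂x_i) dx_i = (2*y^2) dx + (4*x*y) dy + (0) dz.
Step 2: Apply d again. Using the 1-form formula, the coefficient of dx ∧ dy in d(df) is ∂^2 f/∂x ∂y - ∂^2 f/∂y ∂x = (4*y) - (4*y) = 0 (equality of mixed partials for smooth f).
Similarly for dx ∧ dz and dy ∧ dz — all coefficients vanish. So d(df) = 0.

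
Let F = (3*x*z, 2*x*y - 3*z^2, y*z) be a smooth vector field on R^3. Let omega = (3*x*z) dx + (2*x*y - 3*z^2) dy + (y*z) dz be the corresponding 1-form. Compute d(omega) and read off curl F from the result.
d(omega) = (7*z) dy ∧ dz + (3*x) dz ∧ dx + (2*y) dx ∧ dy; curl F = (7*z, 3*x, 2*y)

d omega = sum_{i<j} (∂f_j/∂x_i - ∂f_i/∂x_j) dx_i ∧ dx_j. Under the identification (dy ∧ dz, dz ∧ dx, dx ∧ dy) ↔ (e_x, e_y, e_z), the coefficients are exactly the components of curl F. Compute:
  ∂R/∂y - ∂Q/∂z = (z) - (-6*z) = 7*z
  ∂P/∂z - ∂R/∂x = (3*x) - (0) = 3*x
  ∂Q/∂x - ∂P/∂y = (2*y) - (0) = 2*y.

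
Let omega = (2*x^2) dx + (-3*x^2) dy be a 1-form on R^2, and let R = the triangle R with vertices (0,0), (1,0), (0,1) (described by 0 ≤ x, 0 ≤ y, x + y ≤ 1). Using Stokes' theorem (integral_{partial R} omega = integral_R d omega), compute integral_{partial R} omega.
integral_(partial R) omega = -1

Stokes: integral_partial_R omega = integral_R d omega with d omega = (∂Q/∂x - ∂P/∂y) dx ∧ dy.
  ∂Q/∂x = -6*x
  ∂P/∂y = 0
  integrand = ∂Q/∂x - ∂P/∂y = -6*x.
Integrating over R: integral_0^1 integral_0^{1-x} (-6*x) dy dx = -1.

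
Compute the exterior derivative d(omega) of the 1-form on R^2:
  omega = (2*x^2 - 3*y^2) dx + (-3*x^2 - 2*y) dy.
d(omega) = (-6*x + 6*y) dx ∧ dy

For a 1-form omega = sum_i f_i dx_i, the exterior derivative is
  d(omega) = sum_{i < j} (∂f_j/∂x_i - ∂f_i/∂x_j) dx_i ∧ dx_j.
  coefficient of dx ∧ dy: ∂f_2/∂x - ∂f_1/∂y = ∂(-3*x^2 - 2*y)/∂x - ∂(2*x^2 - 3*y^2)/∂y = -6*x + 6*y
Assembling: d(omega) = (-6*x + 6*y) dx ∧ dy.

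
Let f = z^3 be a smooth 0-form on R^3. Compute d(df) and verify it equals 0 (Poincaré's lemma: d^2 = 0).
d(df) = 0

Step 1: df = sum_i (∂f/∂x_i) dx_i = (0) dx + (0) dy + (3*z^2) dz.
Step 2: Apply d again. Using the 1-form formula, the coefficient of dx ∧ dy in d(df) is ∂^2 f/∂x ∂y - ∂^2 f/∂y ∂x = (0) - (0) = 0 (equality of mixed partials for smooth f).
Similarly for dx ∧ dz and dy ∧ dz — all coefficients vanish. So d(df) = 0.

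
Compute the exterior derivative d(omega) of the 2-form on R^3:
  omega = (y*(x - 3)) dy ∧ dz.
d(omega) = (y) dx ∧ dy ∧ dz

For a 2-form omega = sum_{i<j} g_{ij} dx_i ∧ dx_j, the exterior derivative is
  d(omega) = sum_{i<j} d(g_{ij}) ∧ dx_i ∧ dx_j = sum_{i<j, k} (∂g_{ij}/∂x_k) dx_k ∧ dx_i ∧ dx_j.
Expand each term, using dx_k ∧ dx_i ∧ dx_j = sgn(permutation) dx_{(a)} ∧ dx_{(b)} ∧ dx_{(c)} with (a < b < c) sorted:
  d(y*(x - 3)) includes (∂/∂x)(y*(x - 3)) dx = (y) dx, which multiplied by dy ∧ dz gives (y) dx ∧ dy ∧ dz
Collecting like 3-forms: d(omega) = (y) dx ∧ dy ∧ dz.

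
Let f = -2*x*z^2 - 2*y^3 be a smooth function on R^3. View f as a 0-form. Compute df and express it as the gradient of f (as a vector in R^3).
df = (-2*z^2) dx + (-6*y^2) dy + (-4*x*z) dz; grad f = (-2*z^2, -6*y^2, -4*x*z)

For a 0-form f, d f = (∂f/∂x) dx + (∂f/∂y) dy + (∂f/∂z) dz. The components of the vector representation are exactly the entries of grad f in Cartesian coordinates:
  ∂f/∂x = -2*z^2
  ∂f/∂y = -6*y^2
  ∂f/∂z = -4*x*z.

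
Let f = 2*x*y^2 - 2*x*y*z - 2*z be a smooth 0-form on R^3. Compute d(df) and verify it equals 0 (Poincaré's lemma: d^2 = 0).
d(df) = 0

Step 1: df = sum_i (∂f/∂x_i) dx_i = (2*y*(y - z)) dx + (2*x*(2*y - z)) dy + (-2*x*y - 2) dz.
Step 2: Apply d again. Using the 1-form formula, the coefficient of dx ∧ dy in d(df) is ∂^2 f/∂x ∂y - ∂^2 f/∂y ∂x = (4*y - 2*z) - (4*y - 2*z) = 0 (equality of mixed partials for smooth f).
Similarly for dx ∧ dz and dy ∧ dz — all coefficients vanish. So d(df) = 0.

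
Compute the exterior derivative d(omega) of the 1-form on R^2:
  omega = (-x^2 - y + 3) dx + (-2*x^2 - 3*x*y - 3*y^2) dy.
d(omega) = (-4*x - 3*y + 1) dx ∧ dy

For a 1-form omega = sum_i f_i dx_i, the exterior derivative is
  d(omega) = sum_{i < j} (∂f_j/∂x_i - ∂f_i/∂x_j) dx_i ∧ dx_j.
  coefficient of dx ∧ dy: ∂f_2/∂x - ∂f_1/∂y = ∂(-2*x^2 - 3*x*y - 3*y^2)/∂x - ∂(-x^2 - y + 3)/∂y = -4*x - 3*y + 1
Assembling: d(omega) = (-4*x - 3*y + 1) dx ∧ dy.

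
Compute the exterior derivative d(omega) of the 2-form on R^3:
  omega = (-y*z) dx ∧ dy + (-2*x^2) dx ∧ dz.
d(omega) = (-y) dx ∧ dy ∧ dz

For a 2-form omega = sum_{i<j} g_{ij} dx_i ∧ dx_j, the exterior derivative is
  d(omega) = sum_{i<j} d(g_{ij}) ∧ dx_i ∧ dx_j = sum_{i<j, k} (∂g_{ij}/∂x_k) dx_k ∧ dx_i ∧ dx_j.
Expand each term, using dx_k ∧ dx_i ∧ dx_j = sgn(permutation) dx_{(a)} ∧ dx_{(b)} ∧ dx_{(c)} with (a < b < c) sorted:
  d(-y*z) includes (∂/∂z)(-y*z) dz = (-y) dz, which multiplied by dx ∧ dy gives (-y) dx ∧ dy ∧ dz
Collecting like 3-forms: d(omega) = (-y) dx ∧ dy ∧ dz.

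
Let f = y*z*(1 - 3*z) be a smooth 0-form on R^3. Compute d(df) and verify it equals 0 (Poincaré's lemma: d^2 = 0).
d(df) = 0

Step 1: df = sum_i (∂f/∂x_i) dx_i = (0) dx + (z*(1 - 3*z)) dy + (y*(1 - 6*z)) dz.
Step 2: Apply d again. Using the 1-form formula, the coefficient of dx ∧ dy in d(df) is ∂^2 f/∂x ∂y - ∂^2 f/∂y ∂x = (0) - (0) = 0 (equality of mixed partials for smooth f).
Similarly for dx ∧ dz and dy ∧ dz — all coefficients vanish. So d(df) = 0.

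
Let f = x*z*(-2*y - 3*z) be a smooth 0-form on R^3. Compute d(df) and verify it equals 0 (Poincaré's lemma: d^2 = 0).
d(df) = 0

Step 1: df = sum_i (∂f/∂x_i) dx_i = (z*(-2*y - 3*z)) dx + (-2*x*z) dy + (2*x*(-y - 3*z)) dz.
Step 2: Apply d again. Using the 1-form formula, the coefficient of dx ∧ dy in d(df) is ∂^2 f/∂x ∂y - ∂^2 f/∂y ∂x = (-2*z) - (-2*z) = 0 (equality of mixed partials for smooth f).
Similarly for dx ∧ dz and dy ∧ dz — all coefficients vanish. So d(df) = 0.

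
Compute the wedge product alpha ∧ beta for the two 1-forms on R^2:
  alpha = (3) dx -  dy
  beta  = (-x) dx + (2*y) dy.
alpha ∧ beta = (-x + 6*y) dx ∧ dy

Distribute the wedge, using dx_i ∧ dx_j = -dx_j ∧ dx_i and dx_i ∧ dx_i = 0. For each pair (i, j) with i < j, the coefficient of dx_i ∧ dx_j in alpha ∧ beta is (alpha_i * beta_j - alpha_j * beta_i). Collecting: alpha ∧ beta = (-x + 6*y) dx ∧ dy.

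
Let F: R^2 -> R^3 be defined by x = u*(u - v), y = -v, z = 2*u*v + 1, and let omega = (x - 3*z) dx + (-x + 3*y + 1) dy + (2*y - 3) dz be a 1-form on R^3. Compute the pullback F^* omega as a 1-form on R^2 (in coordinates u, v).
F^* omega = (2*u^3 - 15*u^2*v + 7*u*v^2 - 6*u - 4*v^2 - 3*v) du + (-u^3 + 7*u^2*v + u^2 - 5*u*v - 3*u + 3*v - 1) dv

Using F^*(f dg) = (f ∘ F) d(g ∘ F), substitute each coordinate x_i by F_i(u, v) in f_i, and replace dx_i by d F_i = (∂F_i/∂u) du + (∂F_i/∂v) dv.
  For the x component: f_1(F) = u^2 - 7*u*v - 3; d F_1 = (2*u - v) du + (-u) dv
  For the y component: f_2(F) = -u^2 + u*v - 3*v + 1; d F_2 = (0) du + (-1) dv
  For the z component: f_3(F) = -2*v - 3; d F_3 = (2*v) du + (2*u) dv
Combining and collecting du, dv coefficients:
  coeff of du: 2*u^3 - 15*u^2*v + 7*u*v^2 - 6*u - 4*v^2 - 3*v
  coeff of dv: -u^3 + 7*u^2*v + u^2 - 5*u*v - 3*u + 3*v - 1
F^* omega = (2*u^3 - 15*u^2*v + 7*u*v^2 - 6*u - 4*v^2 - 3*v) du + (-u^3 + 7*u^2*v + u^2 - 5*u*v - 3*u + 3*v - 1) dv.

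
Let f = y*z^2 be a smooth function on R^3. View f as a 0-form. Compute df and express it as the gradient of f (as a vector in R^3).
df = (0) dx + (z^2) dy + (2*y*z) dz; grad f = (0, z^2, 2*y*z)

For a 0-form f, d f = (∂f/∂x) dx + (∂f/∂y) dy + (∂f/∂z) dz. The components of the vector representation are exactly the entries of grad f in Cartesian coordinates:
  ∂f/∂x = 0
  ∂f/∂y = z^2
  ∂f/∂z = 2*y*z.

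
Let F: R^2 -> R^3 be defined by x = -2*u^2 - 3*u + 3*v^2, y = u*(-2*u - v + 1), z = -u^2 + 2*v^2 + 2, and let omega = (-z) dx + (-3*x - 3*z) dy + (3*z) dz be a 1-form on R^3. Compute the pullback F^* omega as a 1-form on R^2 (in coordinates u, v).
F^* omega = (-34*u^3 - 9*u^2*v - 30*u^2 + 56*u*v^2 - 9*u*v + 29*u + 15*v^3 - 9*v^2 + 6*v) du + (-9*u^3 - 6*u^2*v - 9*u^2 + 15*u*v^2 + 6*u + 12*v^3 + 12*v) dv

Using F^*(f dg) = (f ∘ F) d(g ∘ F), substitute each coordinate x_i by F_i(u, v) in f_i, and replace dx_i by d F_i = (∂F_i/∂u) du + (∂F_i/∂v) dv.
  For the x component: f_1(F) = u^2 - 2*v^2 - 2; d F_1 = (-4*u - 3) du + (6*v) dv
  For the y component: f_2(F) = 9*u^2 + 9*u - 15*v^2 - 6; d F_2 = (-4*u - v + 1) du + (-u) dv
  For the z component: f_3(F) = -3*u^2 + 6*v^2 + 6; d F_3 = (-2*u) du + (4*v) dv
Combining and collecting du, dv coefficients:
  coeff of du: -34*u^3 - 9*u^2*v - 30*u^2 + 56*u*v^2 - 9*u*v + 29*u + 15*v^3 - 9*v^2 + 6*v
  coeff of dv: -9*u^3 - 6*u^2*v - 9*u^2 + 15*u*v^2 + 6*u + 12*v^3 + 12*v
F^* omega = (-34*u^3 - 9*u^2*v - 30*u^2 + 56*u*v^2 - 9*u*v + 29*u + 15*v^3 - 9*v^2 + 6*v) du + (-9*u^3 - 6*u^2*v - 9*u^2 + 15*u*v^2 + 6*u + 12*v^3 + 12*v) dv.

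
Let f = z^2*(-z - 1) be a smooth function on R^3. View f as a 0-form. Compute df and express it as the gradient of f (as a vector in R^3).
df = (0) dx + (0) dy + (z*(-3*z - 2)) dz; grad f = (0, 0, z*(-3*z - 2))

For a 0-form f, d f = (∂f/∂x) dx + (∂f/∂y) dy + (∂f/∂z) dz. The components of the vector representation are exactly the entries of grad f in Cartesian coordinates:
  ∂f/∂x = 0
  ∂f/∂y = 0
  ∂f/∂z = z*(-3*z - 2).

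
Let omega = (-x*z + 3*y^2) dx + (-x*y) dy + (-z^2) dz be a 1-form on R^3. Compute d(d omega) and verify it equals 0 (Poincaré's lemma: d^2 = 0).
d(d omega) = 0

Step 1: d omega = sum_{i<j} (∂f_j/∂x_i - ∂f_i/∂x_j) dx_i ∧ dx_j:
  coeff of dx ∧ dy: -7*y
  coeff of dx ∧ dz: x
  coeff of dy ∧ dz: 0
Step 2: Apply d again to each 2-form coefficient. The only possible 3-form in R^3 is dx ∧ dy ∧ dz, with coefficient
  ∂(coeff of dy∧dz)/∂x - ∂(coeff of dx∧dz)/∂y + ∂(coeff of dx∧dy)/∂z
  = ∂/∂x (0) - ∂/∂y (x) + ∂/∂z (-7*y).
Each of these terms simplifies to sums of mixed partials that cancel in pairs. The result is 0 (by equality of mixed partials for smooth functions — Schwarz / Clairaut).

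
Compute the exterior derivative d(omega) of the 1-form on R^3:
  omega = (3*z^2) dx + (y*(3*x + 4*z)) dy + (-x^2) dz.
d(omega) = (3*y) dx ∧ dy + (-2*x - 6*z) dx ∧ dz + (-4*y) dy ∧ dz

For a 1-form omega = sum_i f_i dx_i, the exterior derivative is
  d(omega) = sum_{i < j} (∂f_j/∂x_i - ∂f_i/∂x_j) dx_i ∧ dx_j.
  coefficient of dx ∧ dy: ∂f_2/∂x - ∂f_1/∂y = ∂(y*(3*x + 4*z))/∂x - ∂(3*z^2)/∂y = 3*y
  coefficient of dx ∧ dz: ∂f_3/∂x - ∂f_1/∂z = ∂(-x^2)/∂x - ∂(3*z^2)/∂z = -2*x - 6*z
  coefficient of dy ∧ dz: ∂f_3/∂y - ∂f_2/∂z = ∂(-x^2)/∂y - ∂(y*(3*x + 4*z))/∂z = -4*y
Assembling: d(omega) = (3*y) dx ∧ dy + (-2*x - 6*z) dx ∧ dz + (-4*y) dy ∧ dz.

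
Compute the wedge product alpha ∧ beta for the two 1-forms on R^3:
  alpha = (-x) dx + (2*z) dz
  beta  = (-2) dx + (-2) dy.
alpha ∧ beta = (2*x) dx ∧ dy + (4*z) dx ∧ dz + (4*z) dy ∧ dz

Distribute the wedge, using dx_i ∧ dx_j = -dx_j ∧ dx_i and dx_i ∧ dx_i = 0. For each pair (i, j) with i < j, the coefficient of dx_i ∧ dx_j in alpha ∧ beta is (alpha_i * beta_j - alpha_j * beta_i). Collecting: alpha ∧ beta = (2*x) dx ∧ dy + (4*z) dx ∧ dz + (4*z) dy ∧ dz.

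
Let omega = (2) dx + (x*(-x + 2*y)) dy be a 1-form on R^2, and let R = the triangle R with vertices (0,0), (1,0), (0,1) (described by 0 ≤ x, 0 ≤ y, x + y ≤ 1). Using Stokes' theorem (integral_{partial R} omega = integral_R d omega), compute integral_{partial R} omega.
integral_(partial R) omega = 0

Stokes: integral_partial_R omega = integral_R d omega with d omega = (∂Q/∂x - ∂P/∂y) dx ∧ dy.
  ∂Q/∂x = -2*x + 2*y
  ∂P/∂y = 0
  integrand = ∂Q/∂x - ∂P/∂y = -2*x + 2*y.
Integrating over R: integral_0^1 integral_0^{1-x} (-2*x + 2*y) dy dx = 0.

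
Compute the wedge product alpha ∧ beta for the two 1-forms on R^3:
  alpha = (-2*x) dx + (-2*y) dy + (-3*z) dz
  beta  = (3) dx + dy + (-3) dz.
alpha ∧ beta = (-2*x + 6*y) dx ∧ dy + (6*x + 9*z) dx ∧ dz + (6*y + 3*z) dy ∧ dz

Distribute the wedge, using dx_i ∧ dx_j = -dx_j ∧ dx_i and dx_i ∧ dx_i = 0. For each pair (i, j) with i < j, the coefficient of dx_i ∧ dx_j in alpha ∧ beta is (alpha_i * beta_j - alpha_j * beta_i). Collecting: alpha ∧ beta = (-2*x + 6*y) dx ∧ dy + (6*x + 9*z) dx ∧ dz + (6*y + 3*z) dy ∧ dz.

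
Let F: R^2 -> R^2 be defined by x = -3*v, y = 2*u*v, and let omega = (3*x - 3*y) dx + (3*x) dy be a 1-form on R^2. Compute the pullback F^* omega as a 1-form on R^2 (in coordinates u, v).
F^* omega = (-18*v^2) du + (27*v) dv

Using F^*(f dg) = (f ∘ F) d(g ∘ F), substitute each coordinate x_i by F_i(u, v) in f_i, and replace dx_i by d F_i = (∂F_i/∂u) du + (∂F_i/∂v) dv.
  For the x component: f_1(F) = 3*v*(-2*u - 3); d F_1 = (0) du + (-3) dv
  For the y component: f_2(F) = -9*v; d F_2 = (2*v) du + (2*u) dv
Combining and collecting du, dv coefficients:
  coeff of du: -18*v^2
  coeff of dv: 27*v
F^* omega = (-18*v^2) du + (27*v) dv.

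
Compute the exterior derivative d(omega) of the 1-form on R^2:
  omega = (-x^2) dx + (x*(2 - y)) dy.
d(omega) = (2 - y) dx ∧ dy

For a 1-form omega = sum_i f_i dx_i, the exterior derivative is
  d(omega) = sum_{i < j} (∂f_j/∂x_i - ∂f_i/∂x_j) dx_i ∧ dx_j.
  coefficient of dx ∧ dy: ∂f_2/∂x - ∂f_1/∂y = ∂(x*(2 - y))/∂x - ∂(-x^2)/∂y = 2 - y
Assembling: d(omega) = (2 - y) dx ∧ dy.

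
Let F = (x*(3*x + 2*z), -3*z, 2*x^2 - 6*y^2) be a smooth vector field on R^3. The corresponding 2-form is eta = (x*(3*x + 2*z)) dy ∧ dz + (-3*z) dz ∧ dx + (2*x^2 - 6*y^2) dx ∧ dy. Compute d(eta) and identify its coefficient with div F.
d(eta) = (6*x + 2*z) dx ∧ dy ∧ dz; div F = 6*x + 2*z

For a 2-form in R^3 of the form above, applying d gives a 3-form with coefficient ∂P/∂x + ∂Q/∂y + ∂R/∂z:
  ∂P/∂x = 6*x + 2*z
  ∂Q/∂y = 0
  ∂R/∂z = 0
Sum = 6*x + 2*z, which is exactly div F.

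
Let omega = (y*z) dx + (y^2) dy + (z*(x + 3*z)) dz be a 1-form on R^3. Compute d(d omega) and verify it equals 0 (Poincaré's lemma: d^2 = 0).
d(d omega) = 0

Step 1: d omega = sum_{i<j} (∂f_j/∂x_i - ∂f_i/∂x_j) dx_i ∧ dx_j:
  coeff of dx ∧ dy: -z
  coeff of dx ∧ dz: -y + z
  coeff of dy ∧ dz: 0
Step 2: Apply d again to each 2-form coefficient. The only possible 3-form in R^3 is dx ∧ dy ∧ dz, with coefficient
  ∂(coeff of dy∧dz)/∂x - ∂(coeff of dx∧dz)/∂y + ∂(coeff of dx∧dy)/∂z
  = ∂/∂x (0) - ∂/∂y (-y + z) + ∂/∂z (-z).
Each of these terms simplifies to sums of mixed partials that cancel in pairs. The result is 0 (by equality of mixed partials for smooth functions — Schwarz / Clairaut).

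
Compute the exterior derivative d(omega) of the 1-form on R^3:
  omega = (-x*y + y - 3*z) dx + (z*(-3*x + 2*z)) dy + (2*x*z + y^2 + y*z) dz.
d(omega) = (x - 3*z - 1) dx ∧ dy + (2*z + 3) dx ∧ dz + (3*x + 2*y - 3*z) dy ∧ dz

For a 1-form omega = sum_i f_i dx_i, the exterior derivative is
  d(omega) = sum_{i < j} (∂f_j/∂x_i - ∂f_i/∂x_j) dx_i ∧ dx_j.
  coefficient of dx ∧ dy: ∂f_2/∂x - ∂f_1/∂y = ∂(z*(-3*x + 2*z))/∂x - ∂(-x*y + y - 3*z)/∂y = x - 3*z - 1
  coefficient of dx ∧ dz: ∂f_3/∂x - ∂f_1/∂z = ∂(2*x*z + y^2 + y*z)/∂x - ∂(-x*y + y - 3*z)/∂z = 2*z + 3
  coefficient of dy ∧ dz: ∂f_3/∂y - ∂f_2/∂z = ∂(2*x*z + y^2 + y*z)/∂y - ∂(z*(-3*x + 2*z))/∂z = 3*x + 2*y - 3*z
Assembling: d(omega) = (x - 3*z - 1) dx ∧ dy + (2*z + 3) dx ∧ dz + (3*x + 2*y - 3*z) dy ∧ dz.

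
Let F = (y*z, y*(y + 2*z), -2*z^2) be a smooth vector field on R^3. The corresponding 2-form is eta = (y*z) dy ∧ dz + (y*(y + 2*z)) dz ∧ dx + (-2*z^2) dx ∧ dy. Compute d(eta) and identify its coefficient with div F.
d(eta) = (2*y - 2*z) dx ∧ dy ∧ dz; div F = 2*y - 2*z

For a 2-form in R^3 of the form above, applying d gives a 3-form with coefficient ∂P/∂x + ∂Q/∂y + ∂R/∂z:
  ∂P/∂x = 0
  ∂Q/∂y = 2*y + 2*z
  ∂R/∂z = -4*z
Sum = 2*y - 2*z, which is exactly div F.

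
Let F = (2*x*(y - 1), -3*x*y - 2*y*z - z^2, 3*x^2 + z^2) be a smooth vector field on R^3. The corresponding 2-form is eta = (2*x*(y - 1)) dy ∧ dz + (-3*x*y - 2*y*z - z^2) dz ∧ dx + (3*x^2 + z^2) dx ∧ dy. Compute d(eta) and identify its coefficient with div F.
d(eta) = (-3*x + 2*y - 2) dx ∧ dy ∧ dz; div F = -3*x + 2*y - 2

For a 2-form in R^3 of the form above, applying d gives a 3-form with coefficient ∂P/∂x + ∂Q/∂y + ∂R/∂z:
  ∂P/∂x = 2*y - 2
  ∂Q/∂y = -3*x - 2*z
  ∂R/∂z = 2*z
Sum = -3*x + 2*y - 2, which is exactly div F.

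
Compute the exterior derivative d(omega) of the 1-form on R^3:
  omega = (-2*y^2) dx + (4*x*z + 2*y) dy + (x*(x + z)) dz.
d(omega) = (4*y + 4*z) dx ∧ dy + (2*x + z) dx ∧ dz + (-4*x) dy ∧ dz

For a 1-form omega = sum_i f_i dx_i, the exterior derivative is
  d(omega) = sum_{i < j} (∂f_j/∂x_i - ∂f_i/∂x_j) dx_i ∧ dx_j.
  coefficient of dx ∧ dy: ∂f_2/∂x - ∂f_1/∂y = ∂(4*x*z + 2*y)/∂x - ∂(-2*y^2)/∂y = 4*y + 4*z
  coefficient of dx ∧ dz: ∂f_3/∂x - ∂f_1/∂z = ∂(x*(x + z))/∂x - ∂(-2*y^2)/∂z = 2*x + z
  coefficient of dy ∧ dz: ∂f_3/∂y - ∂f_2/∂z = ∂(x*(x + z))/∂y - ∂(4*x*z + 2*y)/∂z = -4*x
Assembling: d(omega) = (4*y + 4*z) dx ∧ dy + (2*x + z) dx ∧ dz + (-4*x) dy ∧ dz.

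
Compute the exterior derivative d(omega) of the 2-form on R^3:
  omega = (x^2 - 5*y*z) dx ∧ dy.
d(omega) = (-5*y) dx ∧ dy ∧ dz

For a 2-form omega = sum_{i<j} g_{ij} dx_i ∧ dx_j, the exterior derivative is
  d(omega) = sum_{i<j} d(g_{ij}) ∧ dx_i ∧ dx_j = sum_{i<j, k} (∂g_{ij}/∂x_k) dx_k ∧ dx_i ∧ dx_j.
Expand each term, using dx_k ∧ dx_i ∧ dx_j = sgn(permutation) dx_{(a)} ∧ dx_{(b)} ∧ dx_{(c)} with (a < b < c) sorted:
  d(x^2 - 5*y*z) includes (∂/∂z)(x^2 - 5*y*z) dz = (-5*y) dz, which multiplied by dx ∧ dy gives (-5*y) dx ∧ dy ∧ dz
Collecting like 3-forms: d(omega) = (-5*y) dx ∧ dy ∧ dz.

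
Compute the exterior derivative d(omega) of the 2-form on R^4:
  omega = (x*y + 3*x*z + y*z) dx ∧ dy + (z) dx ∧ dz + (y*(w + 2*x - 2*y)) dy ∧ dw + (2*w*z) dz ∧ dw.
d(omega) = (3*x + y) dx ∧ dy ∧ dz + (2*y) dx ∧ dy ∧ dw

For a 2-form omega = sum_{i<j} g_{ij} dx_i ∧ dx_j, the exterior derivative is
  d(omega) = sum_{i<j} d(g_{ij}) ∧ dx_i ∧ dx_j = sum_{i<j, k} (∂g_{ij}/∂x_k) dx_k ∧ dx_i ∧ dx_j.
Expand each term, using dx_k ∧ dx_i ∧ dx_j = sgn(permutation) dx_{(a)} ∧ dx_{(b)} ∧ dx_{(c)} with (a < b < c) sorted:
  d(x*y + 3*x*z + y*z) includes (∂/∂z)(x*y + 3*x*z + y*z) dz = (3*x + y) dz, which multiplied by dx ∧ dy gives (3*x + y) dx ∧ dy ∧ dz
  d(y*(w + 2*x - 2*y)) includes (∂/∂x)(y*(w + 2*x - 2*y)) dx = (2*y) dx, which multiplied by dy ∧ dw gives (2*y) dx ∧ dy ∧ dw
Collecting like 3-forms: d(omega) = (3*x + y) dx ∧ dy ∧ dz + (2*y) dx ∧ dy ∧ dw.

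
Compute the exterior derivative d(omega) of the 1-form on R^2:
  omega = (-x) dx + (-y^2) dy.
d(omega) = 0

For a 1-form omega = sum_i f_i dx_i, the exterior derivative is
  d(omega) = sum_{i < j} (∂f_j/∂x_i - ∂f_i/∂x_j) dx_i ∧ dx_j.

Assembling: d(omega) = 0.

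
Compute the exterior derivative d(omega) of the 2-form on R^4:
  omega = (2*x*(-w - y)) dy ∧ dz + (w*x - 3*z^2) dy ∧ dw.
d(omega) = (-2*w - 2*y) dx ∧ dy ∧ dz + (-2*x + 6*z) dy ∧ dz ∧ dw + (w) dx ∧ dy ∧ dw

For a 2-form omega = sum_{i<j} g_{ij} dx_i ∧ dx_j, the exterior derivative is
  d(omega) = sum_{i<j} d(g_{ij}) ∧ dx_i ∧ dx_j = sum_{i<j, k} (∂g_{ij}/∂x_k) dx_k ∧ dx_i ∧ dx_j.
Expand each term, using dx_k ∧ dx_i ∧ dx_j = sgn(permutation) dx_{(a)} ∧ dx_{(b)} ∧ dx_{(c)} with (a < b < c) sorted:
  d(2*x*(-w - y)) includes (∂/∂x)(2*x*(-w - y)) dx = (-2*w - 2*y) dx, which multiplied by dy ∧ dz gives (-2*w - 2*y) dx ∧ dy ∧ dz
  d(2*x*(-w - y)) includes (∂/∂w)(2*x*(-w - y)) dw = (-2*x) dw, which multiplied by dy ∧ dz gives (-2*x) dy ∧ dz ∧ dw
  d(w*x - 3*z^2) includes (∂/∂x)(w*x - 3*z^2) dx = (w) dx, which multiplied by dy ∧ dw gives (w) dx ∧ dy ∧ dw
  d(w*x - 3*z^2) includes (∂/∂z)(w*x - 3*z^2) dz = (-6*z) dz, which multiplied by dy ∧ dw gives (6*z) dy ∧ dz ∧ dw
Collecting like 3-forms: d(omega) = (-2*w - 2*y) dx ∧ dy ∧ dz + (-2*x + 6*z) dy ∧ dz ∧ dw + (w) dx ∧ dy ∧ dw.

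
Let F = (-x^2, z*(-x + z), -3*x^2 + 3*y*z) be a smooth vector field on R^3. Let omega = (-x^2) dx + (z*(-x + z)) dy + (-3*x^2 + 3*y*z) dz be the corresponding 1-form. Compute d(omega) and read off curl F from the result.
d(omega) = (x + z) dy ∧ dz + (6*x) dz ∧ dx + (-z) dx ∧ dy; curl F = (x + z, 6*x, -z)

d omega = sum_{i<j} (∂f_j/∂x_i - ∂f_i/∂x_j) dx_i ∧ dx_j. Under the identification (dy ∧ dz, dz ∧ dx, dx ∧ dy) ↔ (e_x, e_y, e_z), the coefficients are exactly the components of curl F. Compute:
  ∂R/∂y - ∂Q/∂z = (3*z) - (-x + 2*z) = x + z
  ∂P/∂z - ∂R/∂x = (0) - (-6*x) = 6*x
  ∂Q/∂x - ∂P/∂y = (-z) - (0) = -z.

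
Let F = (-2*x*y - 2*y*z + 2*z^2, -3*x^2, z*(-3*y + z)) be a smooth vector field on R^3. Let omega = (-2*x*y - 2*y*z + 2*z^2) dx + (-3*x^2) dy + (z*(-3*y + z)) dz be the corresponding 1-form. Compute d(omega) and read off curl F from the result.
d(omega) = (-3*z) dy ∧ dz + (-2*y + 4*z) dz ∧ dx + (-4*x + 2*z) dx ∧ dy; curl F = (-3*z, -2*y + 4*z, -4*x + 2*z)

d omega = sum_{i<j} (∂f_j/∂x_i - ∂f_i/∂x_j) dx_i ∧ dx_j. Under the identification (dy ∧ dz, dz ∧ dx, dx ∧ dy) ↔ (e_x, e_y, e_z), the coefficients are exactly the components of curl F. Compute:
  ∂R/∂y - ∂Q/∂z = (-3*z) - (0) = -3*z
  ∂P/∂z - ∂R/∂x = (-2*y + 4*z) - (0) = -2*y + 4*z
  ∂Q/∂x - ∂P/∂y = (-6*x) - (-2*x - 2*z) = -4*x + 2*z.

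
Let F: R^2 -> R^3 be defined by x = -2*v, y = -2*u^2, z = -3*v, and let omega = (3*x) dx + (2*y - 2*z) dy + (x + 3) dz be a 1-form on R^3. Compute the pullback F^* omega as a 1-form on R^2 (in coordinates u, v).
F^* omega = (16*u^3 - 24*u*v) du + (18*v - 9) dv

Using F^*(f dg) = (f ∘ F) d(g ∘ F), substitute each coordinate x_i by F_i(u, v) in f_i, and replace dx_i by d F_i = (∂F_i/∂u) du + (∂F_i/∂v) dv.
  For the x component: f_1(F) = -6*v; d F_1 = (0) du + (-2) dv
  For the y component: f_2(F) = -4*u^2 + 6*v; d F_2 = (-4*u) du + (0) dv
  For the z component: f_3(F) = 3 - 2*v; d F_3 = (0) du + (-3) dv
Combining and collecting du, dv coefficients:
  coeff of du: 16*u^3 - 24*u*v
  coeff of dv: 18*v - 9
F^* omega = (16*u^3 - 24*u*v) du + (18*v - 9) dv.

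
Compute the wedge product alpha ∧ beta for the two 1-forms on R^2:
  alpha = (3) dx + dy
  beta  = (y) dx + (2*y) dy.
alpha ∧ beta = (5*y) dx ∧ dy

Distribute the wedge, using dx_i ∧ dx_j = -dx_j ∧ dx_i and dx_i ∧ dx_i = 0. For each pair (i, j) with i < j, the coefficient of dx_i ∧ dx_j in alpha ∧ beta is (alpha_i * beta_j - alpha_j * beta_i). Collecting: alpha ∧ beta = (5*y) dx ∧ dy.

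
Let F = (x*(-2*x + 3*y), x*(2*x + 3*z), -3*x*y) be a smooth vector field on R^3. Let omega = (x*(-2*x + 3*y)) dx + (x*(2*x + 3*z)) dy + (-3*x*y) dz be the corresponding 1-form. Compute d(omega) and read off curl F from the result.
d(omega) = (-6*x) dy ∧ dz + (3*y) dz ∧ dx + (x + 3*z) dx ∧ dy; curl F = (-6*x, 3*y, x + 3*z)

d omega = sum_{i<j} (∂f_j/∂x_i - ∂f_i/∂x_j) dx_i ∧ dx_j. Under the identification (dy ∧ dz, dz ∧ dx, dx ∧ dy) ↔ (e_x, e_y, e_z), the coefficients are exactly the components of curl F. Compute:
  ∂R/∂y - ∂Q/∂z = (-3*x) - (3*x) = -6*x
  ∂P/∂z - ∂R/∂x = (0) - (-3*y) = 3*y
  ∂Q/∂x - ∂P/∂y = (4*x + 3*z) - (3*x) = x + 3*z.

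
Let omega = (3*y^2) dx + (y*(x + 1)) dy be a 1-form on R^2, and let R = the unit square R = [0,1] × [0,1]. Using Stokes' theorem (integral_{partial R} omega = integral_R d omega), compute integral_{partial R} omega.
integral_(partial R) omega = -5/2

Stokes: integral_partial_R omega = integral_R d omega with d omega = (∂Q/∂x - ∂P/∂y) dx ∧ dy.
  ∂Q/∂x = y
  ∂P/∂y = 6*y
  integrand = ∂Q/∂x - ∂P/∂y = -5*y.
Integrating over R: integral_0^1 integral_0^1 (-5*y) dx dy = -5/2.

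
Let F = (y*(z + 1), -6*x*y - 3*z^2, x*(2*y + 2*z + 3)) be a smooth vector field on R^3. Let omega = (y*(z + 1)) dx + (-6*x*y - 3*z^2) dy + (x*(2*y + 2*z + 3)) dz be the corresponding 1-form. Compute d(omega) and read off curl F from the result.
d(omega) = (2*x + 6*z) dy ∧ dz + (-y - 2*z - 3) dz ∧ dx + (-6*y - z - 1) dx ∧ dy; curl F = (2*x + 6*z, -y - 2*z - 3, -6*y - z - 1)

d omega = sum_{i<j} (∂f_j/∂x_i - ∂f_i/∂x_j) dx_i ∧ dx_j. Under the identification (dy ∧ dz, dz ∧ dx, dx ∧ dy) ↔ (e_x, e_y, e_z), the coefficients are exactly the components of curl F. Compute:
  ∂R/∂y - ∂Q/∂z = (2*x) - (-6*z) = 2*x + 6*z
  ∂P/∂z - ∂R/∂x = (y) - (2*y + 2*z + 3) = -y - 2*z - 3
  ∂Q/∂x - ∂P/∂y = (-6*y) - (z + 1) = -6*y - z - 1.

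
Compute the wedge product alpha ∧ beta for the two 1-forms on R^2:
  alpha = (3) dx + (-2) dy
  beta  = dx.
alpha ∧ beta = (2) dx ∧ dy

Distribute the wedge, using dx_i ∧ dx_j = -dx_j ∧ dx_i and dx_i ∧ dx_i = 0. For each pair (i, j) with i < j, the coefficient of dx_i ∧ dx_j in alpha ∧ beta is (alpha_i * beta_j - alpha_j * beta_i). Collecting: alpha ∧ beta = (2) dx ∧ dy.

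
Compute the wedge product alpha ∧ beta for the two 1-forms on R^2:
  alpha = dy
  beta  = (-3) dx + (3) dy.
alpha ∧ beta = (3) dx ∧ dy

Distribute the wedge, using dx_i ∧ dx_j = -dx_j ∧ dx_i and dx_i ∧ dx_i = 0. For each pair (i, j) with i < j, the coefficient of dx_i ∧ dx_j in alpha ∧ beta is (alpha_i * beta_j - alpha_j * beta_i). Collecting: alpha ∧ beta = (3) dx ∧ dy.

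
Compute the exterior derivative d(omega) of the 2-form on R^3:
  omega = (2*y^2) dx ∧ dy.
d(omega) = 0

For a 2-form omega = sum_{i<j} g_{ij} dx_i ∧ dx_j, the exterior derivative is
  d(omega) = sum_{i<j} d(g_{ij}) ∧ dx_i ∧ dx_j = sum_{i<j, k} (∂g_{ij}/∂x_k) dx_k ∧ dx_i ∧ dx_j.
Expand each term, using dx_k ∧ dx_i ∧ dx_j = sgn(permutation) dx_{(a)} ∧ dx_{(b)} ∧ dx_{(c)} with (a < b < c) sorted:

Collecting like 3-forms: d(omega) = 0.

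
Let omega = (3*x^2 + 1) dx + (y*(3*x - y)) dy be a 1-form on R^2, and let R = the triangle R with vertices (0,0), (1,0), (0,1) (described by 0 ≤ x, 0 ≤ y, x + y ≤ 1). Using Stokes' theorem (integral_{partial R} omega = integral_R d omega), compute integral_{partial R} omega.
integral_(partial R) omega = 1/2

Stokes: integral_partial_R omega = integral_R d omega with d omega = (∂Q/∂x - ∂P/∂y) dx ∧ dy.
  ∂Q/∂x = 3*y
  ∂P/∂y = 0
  integrand = ∂Q/∂x - ∂P/∂y = 3*y.
Integrating over R: integral_0^1 integral_0^{1-x} (3*y) dy dx = 1/2.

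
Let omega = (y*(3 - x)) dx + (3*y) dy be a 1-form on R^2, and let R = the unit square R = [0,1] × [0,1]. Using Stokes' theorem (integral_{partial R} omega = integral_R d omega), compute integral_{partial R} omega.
integral_(partial R) omega = -5/2

Stokes: integral_partial_R omega = integral_R d omega with d omega = (∂Q/∂x - ∂P/∂y) dx ∧ dy.
  ∂Q/∂x = 0
  ∂P/∂y = 3 - x
  integrand = ∂Q/∂x - ∂P/∂y = x - 3.
Integrating over R: integral_0^1 integral_0^1 (x - 3) dx dy = -5/2.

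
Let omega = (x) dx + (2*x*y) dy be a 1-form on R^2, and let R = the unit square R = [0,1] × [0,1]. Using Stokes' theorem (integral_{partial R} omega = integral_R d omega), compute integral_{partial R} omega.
integral_(partial R) omega = 1

Stokes: integral_partial_R omega = integral_R d omega with d omega = (∂Q/∂x - ∂P/∂y) dx ∧ dy.
  ∂Q/∂x = 2*y
  ∂P/∂y = 0
  integrand = ∂Q/∂x - ∂P/∂y = 2*y.
Integrating over R: integral_0^1 integral_0^1 (2*y) dx dy = 1.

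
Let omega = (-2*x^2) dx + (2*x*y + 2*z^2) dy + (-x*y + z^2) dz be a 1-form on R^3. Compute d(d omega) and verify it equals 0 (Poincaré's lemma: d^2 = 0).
d(d omega) = 0

Step 1: d omega = sum_{i<j} (∂f_j/∂x_i - ∂f_i/∂x_j) dx_i ∧ dx_j:
  coeff of dx ∧ dy: 2*y
  coeff of dx ∧ dz: -y
  coeff of dy ∧ dz: -x - 4*z
Step 2: Apply d again to each 2-form coefficient. The only possible 3-form in R^3 is dx ∧ dy ∧ dz, with coefficient
  ∂(coeff of dy∧dz)/∂x - ∂(coeff of dx∧dz)/∂y + ∂(coeff of dx∧dy)/∂z
  = ∂/∂x (-x - 4*z) - ∂/∂y (-y) + ∂/∂z (2*y).
Each of these terms simplifies to sums of mixed partials that cancel in pairs. The result is 0 (by equality of mixed partials for smooth functions — Schwarz / Clairaut).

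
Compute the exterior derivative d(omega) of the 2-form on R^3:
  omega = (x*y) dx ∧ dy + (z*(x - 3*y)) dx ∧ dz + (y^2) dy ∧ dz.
d(omega) = (3*z) dx ∧ dy ∧ dz

For a 2-form omega = sum_{i<j} g_{ij} dx_i ∧ dx_j, the exterior derivative is
  d(omega) = sum_{i<j} d(g_{ij}) ∧ dx_i ∧ dx_j = sum_{i<j, k} (∂g_{ij}/∂x_k) dx_k ∧ dx_i ∧ dx_j.
Expand each term, using dx_k ∧ dx_i ∧ dx_j = sgn(permutation) dx_{(a)} ∧ dx_{(b)} ∧ dx_{(c)} with (a < b < c) sorted:
  d(z*(x - 3*y)) includes (∂/∂y)(z*(x - 3*y)) dy = (-3*z) dy, which multiplied by dx ∧ dz gives (3*z) dx ∧ dy ∧ dz
Collecting like 3-forms: d(omega) = (3*z) dx ∧ dy ∧ dz.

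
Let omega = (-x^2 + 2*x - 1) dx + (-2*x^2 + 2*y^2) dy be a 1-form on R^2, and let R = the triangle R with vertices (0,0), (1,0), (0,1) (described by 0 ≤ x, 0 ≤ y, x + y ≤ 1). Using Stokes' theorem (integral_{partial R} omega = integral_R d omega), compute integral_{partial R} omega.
integral_(partial R) omega = -2/3

Stokes: integral_partial_R omega = integral_R d omega with d omega = (∂Q/∂x - ∂P/∂y) dx ∧ dy.
  ∂Q/∂x = -4*x
  ∂P/∂y = 0
  integrand = ∂Q/∂x - ∂P/∂y = -4*x.
Integrating over R: integral_0^1 integral_0^{1-x} (-4*x) dy dx = -2/3.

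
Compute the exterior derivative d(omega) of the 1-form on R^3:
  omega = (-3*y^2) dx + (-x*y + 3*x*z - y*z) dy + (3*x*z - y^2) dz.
d(omega) = (5*y + 3*z) dx ∧ dy + (3*z) dx ∧ dz + (-3*x - y) dy ∧ dz

For a 1-form omega = sum_i f_i dx_i, the exterior derivative is
  d(omega) = sum_{i < j} (∂f_j/∂x_i - ∂f_i/∂x_j) dx_i ∧ dx_j.
  coefficient of dx ∧ dy: ∂f_2/∂x - ∂f_1/∂y = ∂(-x*y + 3*x*z - y*z)/∂x - ∂(-3*y^2)/∂y = 5*y + 3*z
  coefficient of dx ∧ dz: ∂f_3/∂x - ∂f_1/∂z = ∂(3*x*z - y^2)/∂x - ∂(-3*y^2)/∂z = 3*z
  coefficient of dy ∧ dz: ∂f_3/∂y - ∂f_2/∂z = ∂(3*x*z - y^2)/∂y - ∂(-x*y + 3*x*z - y*z)/∂z = -3*x - y
Assembling: d(omega) = (5*y + 3*z) dx ∧ dy + (3*z) dx ∧ dz + (-3*x - y) dy ∧ dz.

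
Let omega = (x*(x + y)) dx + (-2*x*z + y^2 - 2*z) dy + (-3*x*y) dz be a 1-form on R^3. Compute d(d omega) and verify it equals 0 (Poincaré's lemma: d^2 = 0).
d(d omega) = 0

Step 1: d omega = sum_{i<j} (∂f_j/∂x_i - ∂f_i/∂x_j) dx_i ∧ dx_j:
  coeff of dx ∧ dy: -x - 2*z
  coeff of dx ∧ dz: -3*y
  coeff of dy ∧ dz: 2 - x
Step 2: Apply d again to each 2-form coefficient. The only possible 3-form in R^3 is dx ∧ dy ∧ dz, with coefficient
  ∂(coeff of dy∧dz)/∂x - ∂(coeff of dx∧dz)/∂y + ∂(coeff of dx∧dy)/∂z
  = ∂/∂x (2 - x) - ∂/∂y (-3*y) + ∂/∂z (-x - 2*z).
Each of these terms simplifies to sums of mixed partials that cancel in pairs. The result is 0 (by equality of mixed partials for smooth functions — Schwarz / Clairaut).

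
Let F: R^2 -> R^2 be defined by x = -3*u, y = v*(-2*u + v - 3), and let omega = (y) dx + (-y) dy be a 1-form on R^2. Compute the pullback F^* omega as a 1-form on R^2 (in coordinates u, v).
F^* omega = (v*(-4*u*v + 6*u + 2*v^2 - 9*v + 9)) du + (v*(-4*u^2 + 6*u*v - 12*u - 2*v^2 + 9*v - 9)) dv

Using F^*(f dg) = (f ∘ F) d(g ∘ F), substitute each coordinate x_i by F_i(u, v) in f_i, and replace dx_i by d F_i = (∂F_i/∂u) du + (∂F_i/∂v) dv.
  For the x component: f_1(F) = v*(-2*u + v - 3); d F_1 = (-3) du + (0) dv
  For the y component: f_2(F) = v*(2*u - v + 3); d F_2 = (-2*v) du + (-2*u + 2*v - 3) dv
Combining and collecting du, dv coefficients:
  coeff of du: v*(-4*u*v + 6*u + 2*v^2 - 9*v + 9)
  coeff of dv: v*(-4*u^2 + 6*u*v - 12*u - 2*v^2 + 9*v - 9)
F^* omega = (v*(-4*u*v + 6*u + 2*v^2 - 9*v + 9)) du + (v*(-4*u^2 + 6*u*v - 12*u - 2*v^2 + 9*v - 9)) dv.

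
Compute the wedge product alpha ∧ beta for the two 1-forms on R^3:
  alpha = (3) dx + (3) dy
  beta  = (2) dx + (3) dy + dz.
alpha ∧ beta = (3) dx ∧ dy + (3) dx ∧ dz + (3) dy ∧ dz

Distribute the wedge, using dx_i ∧ dx_j = -dx_j ∧ dx_i and dx_i ∧ dx_i = 0. For each pair (i, j) with i < j, the coefficient of dx_i ∧ dx_j in alpha ∧ beta is (alpha_i * beta_j - alpha_j * beta_i). Collecting: alpha ∧ beta = (3) dx ∧ dy + (3) dx ∧ dz + (3) dy ∧ dz.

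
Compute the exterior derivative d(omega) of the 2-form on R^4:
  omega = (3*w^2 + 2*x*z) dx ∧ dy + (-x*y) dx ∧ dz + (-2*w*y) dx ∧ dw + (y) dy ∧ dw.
d(omega) = (3*x) dx ∧ dy ∧ dz + (8*w) dx ∧ dy ∧ dw

For a 2-form omega = sum_{i<j} g_{ij} dx_i ∧ dx_j, the exterior derivative is
  d(omega) = sum_{i<j} d(g_{ij}) ∧ dx_i ∧ dx_j = sum_{i<j, k} (∂g_{ij}/∂x_k) dx_k ∧ dx_i ∧ dx_j.
Expand each term, using dx_k ∧ dx_i ∧ dx_j = sgn(permutation) dx_{(a)} ∧ dx_{(b)} ∧ dx_{(c)} with (a < b < c) sorted:
  d(3*w^2 + 2*x*z) includes (∂/∂z)(3*w^2 + 2*x*z) dz = (2*x) dz, which multiplied by dx ∧ dy gives (2*x) dx ∧ dy ∧ dz
  d(3*w^2 + 2*x*z) includes (∂/∂w)(3*w^2 + 2*x*z) dw = (6*w) dw, which multiplied by dx ∧ dy gives (6*w) dx ∧ dy ∧ dw
  d(-x*y) includes (∂/∂y)(-x*y) dy = (-x) dy, which multiplied by dx ∧ dz gives (x) dx ∧ dy ∧ dz
  d(-2*w*y) includes (∂/∂y)(-2*w*y) dy = (-2*w) dy, which multiplied by dx ∧ dw gives (2*w) dx ∧ dy ∧ dw
Collecting like 3-forms: d(omega) = (3*x) dx ∧ dy ∧ dz + (8*w) dx ∧ dy ∧ dw.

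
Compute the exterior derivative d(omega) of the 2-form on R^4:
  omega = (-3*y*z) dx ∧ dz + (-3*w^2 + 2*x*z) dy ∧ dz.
d(omega) = (5*z) dx ∧ dy ∧ dz + (-6*w) dy ∧ dz ∧ dw

For a 2-form omega = sum_{i<j} g_{ij} dx_i ∧ dx_j, the exterior derivative is
  d(omega) = sum_{i<j} d(g_{ij}) ∧ dx_i ∧ dx_j = sum_{i<j, k} (∂g_{ij}/∂x_k) dx_k ∧ dx_i ∧ dx_j.
Expand each term, using dx_k ∧ dx_i ∧ dx_j = sgn(permutation) dx_{(a)} ∧ dx_{(b)} ∧ dx_{(c)} with (a < b < c) sorted:
  d(-3*y*z) includes (∂/∂y)(-3*y*z) dy = (-3*z) dy, which multiplied by dx ∧ dz gives (3*z) dx ∧ dy ∧ dz
  d(-3*w^2 + 2*x*z) includes (∂/∂x)(-3*w^2 + 2*x*z) dx = (2*z) dx, which multiplied by dy ∧ dz gives (2*z) dx ∧ dy ∧ dz
  d(-3*w^2 + 2*x*z) includes (∂/∂w)(-3*w^2 + 2*x*z) dw = (-6*w) dw, which multiplied by dy ∧ dz gives (-6*w) dy ∧ dz ∧ dw
Collecting like 3-forms: d(omega) = (5*z) dx ∧ dy ∧ dz + (-6*w) dy ∧ dz ∧ dw.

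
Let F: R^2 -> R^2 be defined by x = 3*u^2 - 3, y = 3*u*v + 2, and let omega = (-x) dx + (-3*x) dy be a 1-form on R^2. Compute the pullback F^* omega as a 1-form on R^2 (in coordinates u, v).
F^* omega = (-18*u^3 - 27*u^2*v + 18*u + 27*v) du + (27*u*(1 - u^2)) dv

Using F^*(f dg) = (f ∘ F) d(g ∘ F), substitute each coordinate x_i by F_i(u, v) in f_i, and replace dx_i by d F_i = (∂F_i/∂u) du + (∂F_i/∂v) dv.
  For the x component: f_1(F) = 3 - 3*u^2; d F_1 = (6*u) du + (0) dv
  For the y component: f_2(F) = 9 - 9*u^2; d F_2 = (3*v) du + (3*u) dv
Combining and collecting du, dv coefficients:
  coeff of du: -18*u^3 - 27*u^2*v + 18*u + 27*v
  coeff of dv: 27*u*(1 - u^2)
F^* omega = (-18*u^3 - 27*u^2*v + 18*u + 27*v) du + (27*u*(1 - u^2)) dv.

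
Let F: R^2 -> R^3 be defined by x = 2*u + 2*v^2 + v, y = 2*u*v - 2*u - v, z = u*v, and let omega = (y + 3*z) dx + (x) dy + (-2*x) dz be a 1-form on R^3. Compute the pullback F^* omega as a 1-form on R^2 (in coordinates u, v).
F^* omega = (10*u*v - 8*u - 4*v^2 - 4*v) du + (20*u*v^2 - 3*u*v - 4*u - 6*v^2 - 2*v) dv

Using F^*(f dg) = (f ∘ F) d(g ∘ F), substitute each coordinate x_i by F_i(u, v) in f_i, and replace dx_i by d F_i = (∂F_i/∂u) du + (∂F_i/∂v) dv.
  For the x component: f_1(F) = 5*u*v - 2*u - v; d F_1 = (2) du + (4*v + 1) dv
  For the y component: f_2(F) = 2*u + 2*v^2 + v; d F_2 = (2*v - 2) du + (2*u - 1) dv
  For the z component: f_3(F) = -4*u - 4*v^2 - 2*v; d F_3 = (v) du + (u) dv
Combining and collecting du, dv coefficients:
  coeff of du: 10*u*v - 8*u - 4*v^2 - 4*v
  coeff of dv: 20*u*v^2 - 3*u*v - 4*u - 6*v^2 - 2*v
F^* omega = (10*u*v - 8*u - 4*v^2 - 4*v) du + (20*u*v^2 - 3*u*v - 4*u - 6*v^2 - 2*v) dv.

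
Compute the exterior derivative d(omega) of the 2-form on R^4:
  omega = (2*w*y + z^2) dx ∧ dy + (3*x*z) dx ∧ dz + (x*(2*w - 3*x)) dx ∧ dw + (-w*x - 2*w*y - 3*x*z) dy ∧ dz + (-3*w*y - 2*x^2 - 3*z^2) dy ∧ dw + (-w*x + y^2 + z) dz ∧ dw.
d(omega) = (-w - z) dx ∧ dy ∧ dz + (-4*x + 2*y) dx ∧ dy ∧ dw + (-x + 6*z) dy ∧ dz ∧ dw + (-w) dx ∧ dz ∧ dw

For a 2-form omega = sum_{i<j} g_{ij} dx_i ∧ dx_j, the exterior derivative is
  d(omega) = sum_{i<j} d(g_{ij}) ∧ dx_i ∧ dx_j = sum_{i<j, k} (∂g_{ij}/∂x_k) dx_k ∧ dx_i ∧ dx_j.
Expand each term, using dx_k ∧ dx_i ∧ dx_j = sgn(permutation) dx_{(a)} ∧ dx_{(b)} ∧ dx_{(c)} with (a < b < c) sorted:
  d(2*w*y + z^2) includes (∂/∂z)(2*w*y + z^2) dz = (2*z) dz, which multiplied by dx ∧ dy gives (2*z) dx ∧ dy ∧ dz
  d(2*w*y + z^2) includes (∂/∂w)(2*w*y + z^2) dw = (2*y) dw, which multiplied by dx ∧ dy gives (2*y) dx ∧ dy ∧ dw
  d(-w*x - 2*w*y - 3*x*z) includes (∂/∂x)(-w*x - 2*w*y - 3*x*z) dx = (-w - 3*z) dx, which multiplied by dy ∧ dz gives (-w - 3*z) dx ∧ dy ∧ dz
  d(-w*x - 2*w*y - 3*x*z) includes (∂/∂w)(-w*x - 2*w*y - 3*x*z) dw = (-x - 2*y) dw, which multiplied by dy ∧ dz gives (-x - 2*y) dy ∧ dz ∧ dw
  d(-3*w*y - 2*x^2 - 3*z^2) includes (∂/∂x)(-3*w*y - 2*x^2 - 3*z^2) dx = (-4*x) dx, which multiplied by dy ∧ dw gives (-4*x) dx ∧ dy ∧ dw
  d(-3*w*y - 2*x^2 - 3*z^2) includes (∂/∂z)(-3*w*y - 2*x^2 - 3*z^2) dz = (-6*z) dz, which multiplied by dy ∧ dw gives (6*z) dy ∧ dz ∧ dw
  d(-w*x + y^2 + z) includes (∂/∂x)(-w*x + y^2 + z) dx = (-w) dx, which multiplied by dz ∧ dw gives (-w) dx ∧ dz ∧ dw
  d(-w*x + y^2 + z) includes (∂/∂y)(-w*x + y^2 + z) dy = (2*y) dy, which multiplied by dz ∧ dw gives (2*y) dy ∧ dz ∧ dw
Collecting like 3-forms: d(omega) = (-w - z) dx ∧ dy ∧ dz + (-4*x + 2*y) dx ∧ dy ∧ dw + (-x + 6*z) dy ∧ dz ∧ dw + (-w) dx ∧ dz ∧ dw.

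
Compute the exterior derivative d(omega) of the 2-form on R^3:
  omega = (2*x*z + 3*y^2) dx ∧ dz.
d(omega) = (-6*y) dx ∧ dy ∧ dz

For a 2-form omega = sum_{i<j} g_{ij} dx_i ∧ dx_j, the exterior derivative is
  d(omega) = sum_{i<j} d(g_{ij}) ∧ dx_i ∧ dx_j = sum_{i<j, k} (∂g_{ij}/∂x_k) dx_k ∧ dx_i ∧ dx_j.
Expand each term, using dx_k ∧ dx_i ∧ dx_j = sgn(permutation) dx_{(a)} ∧ dx_{(b)} ∧ dx_{(c)} with (a < b < c) sorted:
  d(2*x*z + 3*y^2) includes (∂/∂y)(2*x*z + 3*y^2) dy = (6*y) dy, which multiplied by dx ∧ dz gives (-6*y) dx ∧ dy ∧ dz
Collecting like 3-forms: d(omega) = (-6*y) dx ∧ dy ∧ dz.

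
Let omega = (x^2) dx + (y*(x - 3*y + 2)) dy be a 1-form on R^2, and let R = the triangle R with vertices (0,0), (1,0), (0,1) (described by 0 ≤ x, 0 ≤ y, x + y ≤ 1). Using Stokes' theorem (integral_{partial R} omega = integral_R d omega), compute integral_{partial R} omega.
integral_(partial R) omega = 1/6

Stokes: integral_partial_R omega = integral_R d omega with d omega = (∂Q/∂x - ∂P/∂y) dx ∧ dy.
  ∂Q/∂x = y
  ∂P/∂y = 0
  integrand = ∂Q/∂x - ∂P/∂y = y.
Integrating over R: integral_0^1 integral_0^{1-x} (y) dy dx = 1/6.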